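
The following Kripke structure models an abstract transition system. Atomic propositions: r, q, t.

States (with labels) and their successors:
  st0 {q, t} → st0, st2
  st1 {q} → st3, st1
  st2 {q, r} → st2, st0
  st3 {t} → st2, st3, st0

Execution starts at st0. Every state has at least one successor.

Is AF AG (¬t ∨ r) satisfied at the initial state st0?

States satisfying AG (¬t ∨ r): ∅.
States satisfying AF AG (¬t ∨ r): ∅.
There is a path from st0 along which AG (¬t ∨ r) never holds.
st0 ∉ Sat(AF AG (¬t ∨ r)).

Does not hold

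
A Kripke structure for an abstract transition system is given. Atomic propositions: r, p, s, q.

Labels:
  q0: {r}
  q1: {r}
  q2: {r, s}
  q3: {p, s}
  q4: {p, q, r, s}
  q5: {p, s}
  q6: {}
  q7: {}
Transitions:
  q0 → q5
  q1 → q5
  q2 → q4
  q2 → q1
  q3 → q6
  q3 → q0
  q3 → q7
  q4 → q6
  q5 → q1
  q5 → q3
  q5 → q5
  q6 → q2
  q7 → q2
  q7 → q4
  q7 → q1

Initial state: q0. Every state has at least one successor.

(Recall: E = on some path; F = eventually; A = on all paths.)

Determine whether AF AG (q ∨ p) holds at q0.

States satisfying AG (q ∨ p): ∅.
States satisfying AF AG (q ∨ p): ∅.
There is a path from q0 along which AG (q ∨ p) never holds.
q0 ∉ Sat(AF AG (q ∨ p)).

Does not hold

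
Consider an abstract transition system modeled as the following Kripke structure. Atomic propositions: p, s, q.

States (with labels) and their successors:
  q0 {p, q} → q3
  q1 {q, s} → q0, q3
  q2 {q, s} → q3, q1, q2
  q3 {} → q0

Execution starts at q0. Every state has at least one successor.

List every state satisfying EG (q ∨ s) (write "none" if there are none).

{q2}

States satisfying q ∨ s: {q0, q1, q2}.
States satisfying EG (q ∨ s): {q2}.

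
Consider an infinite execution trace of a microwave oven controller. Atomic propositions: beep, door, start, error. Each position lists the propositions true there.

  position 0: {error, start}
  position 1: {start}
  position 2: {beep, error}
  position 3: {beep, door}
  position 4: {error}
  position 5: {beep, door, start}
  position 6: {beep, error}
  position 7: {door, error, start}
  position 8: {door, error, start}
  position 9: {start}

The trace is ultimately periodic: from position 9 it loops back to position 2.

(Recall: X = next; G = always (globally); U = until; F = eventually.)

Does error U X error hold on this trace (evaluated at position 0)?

Holds

Walking from position 0: X error first holds at position 1, and error holds at every earlier position along the way, so error U X error holds.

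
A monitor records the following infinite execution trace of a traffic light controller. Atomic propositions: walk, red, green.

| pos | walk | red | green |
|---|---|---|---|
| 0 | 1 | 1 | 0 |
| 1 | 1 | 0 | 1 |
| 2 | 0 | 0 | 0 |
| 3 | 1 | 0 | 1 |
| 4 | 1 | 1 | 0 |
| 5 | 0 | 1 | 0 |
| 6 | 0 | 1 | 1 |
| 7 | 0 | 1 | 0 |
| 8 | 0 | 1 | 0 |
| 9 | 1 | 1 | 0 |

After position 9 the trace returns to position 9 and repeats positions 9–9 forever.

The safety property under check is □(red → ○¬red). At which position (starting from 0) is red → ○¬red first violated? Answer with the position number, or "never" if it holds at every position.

Check red → ○¬red at each position in order: 0 ✓, 1 ✓, 2 ✓, 3 ✓.
At position 4 the labels are {red, walk} and the next position 5 has {red}, so red → ○¬red is false there. This is the first violation.

4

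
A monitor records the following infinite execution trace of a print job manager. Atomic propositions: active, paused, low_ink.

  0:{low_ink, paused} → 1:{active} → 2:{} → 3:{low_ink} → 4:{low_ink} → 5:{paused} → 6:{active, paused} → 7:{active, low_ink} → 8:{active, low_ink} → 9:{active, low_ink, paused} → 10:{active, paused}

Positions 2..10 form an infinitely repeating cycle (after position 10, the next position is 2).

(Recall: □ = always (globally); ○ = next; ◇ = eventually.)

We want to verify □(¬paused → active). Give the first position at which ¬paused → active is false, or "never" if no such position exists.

Check ¬paused → active at each position in order: 0 ✓, 1 ✓.
At position 2 the labels are {}, so ¬paused → active is false there. This is the first violation.

2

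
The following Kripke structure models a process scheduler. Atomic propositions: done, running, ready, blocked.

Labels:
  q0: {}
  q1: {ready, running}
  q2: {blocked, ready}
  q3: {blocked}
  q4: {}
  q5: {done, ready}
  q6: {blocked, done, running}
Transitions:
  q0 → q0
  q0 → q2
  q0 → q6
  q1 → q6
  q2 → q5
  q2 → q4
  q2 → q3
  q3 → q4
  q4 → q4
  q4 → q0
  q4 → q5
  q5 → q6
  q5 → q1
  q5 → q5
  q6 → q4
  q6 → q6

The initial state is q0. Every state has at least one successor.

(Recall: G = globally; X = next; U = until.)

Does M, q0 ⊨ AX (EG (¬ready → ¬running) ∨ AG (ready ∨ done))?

States satisfying EG (¬ready → ¬running) ∨ AG (ready ∨ done): {q0, q2, q3, q4, q5}.
States satisfying AX (EG (¬ready → ¬running) ∨ AG (ready ∨ done)): {q2, q3, q4}.
q0 ∉ Sat(AX (EG (¬ready → ¬running) ∨ AG (ready ∨ done))).

No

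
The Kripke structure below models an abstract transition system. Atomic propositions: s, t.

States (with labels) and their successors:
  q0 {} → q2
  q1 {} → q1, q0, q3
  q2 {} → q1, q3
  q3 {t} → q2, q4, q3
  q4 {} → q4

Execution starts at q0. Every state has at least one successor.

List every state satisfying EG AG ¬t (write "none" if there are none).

States satisfying AG ¬t: {q4}.
States satisfying EG AG ¬t: {q4}.

{q4}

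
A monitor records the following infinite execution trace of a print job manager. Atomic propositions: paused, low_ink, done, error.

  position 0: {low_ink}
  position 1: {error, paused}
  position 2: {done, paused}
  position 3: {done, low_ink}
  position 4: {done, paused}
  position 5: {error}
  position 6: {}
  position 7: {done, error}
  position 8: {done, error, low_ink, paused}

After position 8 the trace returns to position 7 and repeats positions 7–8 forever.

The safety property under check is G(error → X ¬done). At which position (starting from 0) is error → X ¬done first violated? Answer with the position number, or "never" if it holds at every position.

Check error → X ¬done at each position in order: 0 ✓.
At position 1 the labels are {error, paused} and the next position 2 has {done, paused}, so error → X ¬done is false there. This is the first violation.

1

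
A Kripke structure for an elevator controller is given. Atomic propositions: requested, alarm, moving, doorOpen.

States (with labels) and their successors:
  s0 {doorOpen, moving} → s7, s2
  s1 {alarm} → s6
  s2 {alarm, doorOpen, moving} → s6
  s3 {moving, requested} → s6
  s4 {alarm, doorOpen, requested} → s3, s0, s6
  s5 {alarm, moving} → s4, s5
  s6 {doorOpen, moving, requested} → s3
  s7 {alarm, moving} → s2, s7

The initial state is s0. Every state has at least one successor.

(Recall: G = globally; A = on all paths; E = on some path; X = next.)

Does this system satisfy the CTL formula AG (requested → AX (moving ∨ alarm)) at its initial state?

States satisfying requested → AX (moving ∨ alarm): {s0, s1, s2, s3, s4, s5, s6, s7}.
States satisfying AG (requested → AX (moving ∨ alarm)): {s0, s1, s2, s3, s4, s5, s6, s7}.
Every state reachable from s0 satisfies requested → AX (moving ∨ alarm).
s0 ∈ Sat(AG (requested → AX (moving ∨ alarm))).

Yes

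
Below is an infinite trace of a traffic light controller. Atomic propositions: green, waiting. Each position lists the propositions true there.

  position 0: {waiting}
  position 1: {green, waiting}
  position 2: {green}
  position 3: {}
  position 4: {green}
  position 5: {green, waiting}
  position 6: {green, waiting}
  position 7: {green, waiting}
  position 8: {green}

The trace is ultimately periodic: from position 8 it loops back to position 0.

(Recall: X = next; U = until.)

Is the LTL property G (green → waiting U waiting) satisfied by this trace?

green → waiting U waiting must hold at every position from 0 onward. It fails at position 2, so G (green → waiting U waiting) is false.
Positions where green holds: 1, 2, 4, 5, 6, 7, 8.
Check waiting U waiting at each: 1→ok, 2→fails, 4→fails, 5→ok, 6→ok, 7→ok, 8→fails.

No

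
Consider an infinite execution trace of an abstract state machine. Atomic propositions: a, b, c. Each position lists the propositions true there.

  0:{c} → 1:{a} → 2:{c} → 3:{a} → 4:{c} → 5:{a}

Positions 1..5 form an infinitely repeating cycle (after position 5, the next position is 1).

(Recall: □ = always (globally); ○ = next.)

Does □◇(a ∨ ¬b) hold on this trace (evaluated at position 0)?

Yes

◇(a ∨ ¬b) holds at every position 0..5, and those are all positions ever visited, so □◇(a ∨ ¬b) holds.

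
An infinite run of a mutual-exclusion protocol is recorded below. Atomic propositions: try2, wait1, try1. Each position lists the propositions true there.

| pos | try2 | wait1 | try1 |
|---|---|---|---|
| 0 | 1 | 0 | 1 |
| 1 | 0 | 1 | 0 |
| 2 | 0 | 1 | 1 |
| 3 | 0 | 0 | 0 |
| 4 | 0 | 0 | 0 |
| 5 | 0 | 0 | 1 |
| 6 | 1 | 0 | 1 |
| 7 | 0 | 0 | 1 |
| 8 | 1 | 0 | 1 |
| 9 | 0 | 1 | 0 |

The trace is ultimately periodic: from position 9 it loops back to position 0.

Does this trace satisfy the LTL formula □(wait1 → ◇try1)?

Yes

wait1 → ◇try1 holds at every position 0..9, and those are all positions ever visited, so □(wait1 → ◇try1) holds.
Positions where wait1 holds: 1, 2, 9.
Check ◇try1 at each: 1→ok, 2→ok, 9→ok.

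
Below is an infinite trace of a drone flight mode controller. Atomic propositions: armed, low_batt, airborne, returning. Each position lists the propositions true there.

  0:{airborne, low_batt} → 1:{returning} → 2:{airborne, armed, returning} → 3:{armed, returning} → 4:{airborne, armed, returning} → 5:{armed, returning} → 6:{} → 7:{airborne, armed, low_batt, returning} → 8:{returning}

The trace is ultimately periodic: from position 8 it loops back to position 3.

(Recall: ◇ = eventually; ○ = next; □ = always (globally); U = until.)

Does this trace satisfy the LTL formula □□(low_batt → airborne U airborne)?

□(low_batt → airborne U airborne) holds at every position 0..8, and those are all positions ever visited, so □□(low_batt → airborne U airborne) holds.

Satisfied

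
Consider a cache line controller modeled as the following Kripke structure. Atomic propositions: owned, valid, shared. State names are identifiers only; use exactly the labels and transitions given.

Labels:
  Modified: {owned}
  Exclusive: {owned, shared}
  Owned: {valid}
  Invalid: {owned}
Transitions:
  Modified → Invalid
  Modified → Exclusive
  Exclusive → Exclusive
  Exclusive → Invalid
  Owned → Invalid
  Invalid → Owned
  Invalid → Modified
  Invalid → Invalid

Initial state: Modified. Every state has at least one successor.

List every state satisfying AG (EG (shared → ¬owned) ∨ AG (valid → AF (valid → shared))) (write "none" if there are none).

States satisfying AG (EG (shared → ¬owned) ∨ AG (valid → AF (valid → shared))): {Modified, Exclusive, Owned, Invalid}.

{Modified, Exclusive, Owned, Invalid}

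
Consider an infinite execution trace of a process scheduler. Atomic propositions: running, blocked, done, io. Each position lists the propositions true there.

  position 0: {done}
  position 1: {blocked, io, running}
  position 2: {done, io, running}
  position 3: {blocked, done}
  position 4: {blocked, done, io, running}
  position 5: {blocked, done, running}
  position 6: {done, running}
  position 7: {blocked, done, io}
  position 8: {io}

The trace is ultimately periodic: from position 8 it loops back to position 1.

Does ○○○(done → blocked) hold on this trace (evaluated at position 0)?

The position after 0 is 1; ○○(done → blocked) is true there.

Yes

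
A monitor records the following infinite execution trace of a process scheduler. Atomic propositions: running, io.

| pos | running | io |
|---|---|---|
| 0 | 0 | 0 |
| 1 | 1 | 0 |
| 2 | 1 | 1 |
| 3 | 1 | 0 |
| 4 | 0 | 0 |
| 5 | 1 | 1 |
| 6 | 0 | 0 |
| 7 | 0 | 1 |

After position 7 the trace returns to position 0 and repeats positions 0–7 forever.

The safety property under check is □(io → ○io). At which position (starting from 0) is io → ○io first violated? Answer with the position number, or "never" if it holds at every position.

Check io → ○io at each position in order: 0 ✓, 1 ✓.
At position 2 the labels are {io, running} and the next position 3 has {running}, so io → ○io is false there. This is the first violation.

2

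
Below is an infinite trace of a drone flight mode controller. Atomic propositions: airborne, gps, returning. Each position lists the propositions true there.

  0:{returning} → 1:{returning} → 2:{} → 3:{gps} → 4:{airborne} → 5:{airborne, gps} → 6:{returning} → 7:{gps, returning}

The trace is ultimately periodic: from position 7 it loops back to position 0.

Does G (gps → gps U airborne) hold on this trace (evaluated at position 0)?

gps → gps U airborne must hold at every position from 0 onward. It fails at position 7, so G (gps → gps U airborne) is false.
Positions where gps holds: 3, 5, 7.
Check gps U airborne at each: 3→ok, 5→ok, 7→fails.

No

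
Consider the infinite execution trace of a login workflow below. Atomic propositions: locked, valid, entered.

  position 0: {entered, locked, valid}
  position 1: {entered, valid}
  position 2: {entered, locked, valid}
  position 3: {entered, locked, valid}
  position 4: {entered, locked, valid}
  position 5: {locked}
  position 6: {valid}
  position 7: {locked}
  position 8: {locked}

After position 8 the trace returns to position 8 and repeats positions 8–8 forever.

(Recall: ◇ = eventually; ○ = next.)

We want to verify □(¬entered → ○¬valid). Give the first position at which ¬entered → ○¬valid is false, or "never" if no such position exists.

5

Check ¬entered → ○¬valid at each position in order: 0 ✓, 1 ✓, 2 ✓, 3 ✓, 4 ✓.
At position 5 the labels are {locked} and the next position 6 has {valid}, so ¬entered → ○¬valid is false there. This is the first violation.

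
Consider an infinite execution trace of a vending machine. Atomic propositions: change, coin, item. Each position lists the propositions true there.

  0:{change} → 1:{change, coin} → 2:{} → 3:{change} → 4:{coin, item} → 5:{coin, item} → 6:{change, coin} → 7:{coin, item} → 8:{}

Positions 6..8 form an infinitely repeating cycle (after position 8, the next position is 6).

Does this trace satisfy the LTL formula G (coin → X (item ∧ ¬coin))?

Does not hold

coin → X (item ∧ ¬coin) must hold at every position from 0 onward. It fails at position 1, so G (coin → X (item ∧ ¬coin)) is false.
Positions where coin holds: 1, 4, 5, 6, 7.
Check X (item ∧ ¬coin) at each: 1→fails, 4→fails, 5→fails, 6→fails, 7→fails.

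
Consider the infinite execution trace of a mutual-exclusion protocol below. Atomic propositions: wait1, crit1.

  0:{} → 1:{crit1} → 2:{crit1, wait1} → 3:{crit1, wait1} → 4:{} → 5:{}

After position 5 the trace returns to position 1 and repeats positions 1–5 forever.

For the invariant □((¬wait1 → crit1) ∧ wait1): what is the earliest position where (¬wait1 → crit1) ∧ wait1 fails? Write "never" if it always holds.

0

At position 0 the labels are {}, so (¬wait1 → crit1) ∧ wait1 is false there. This is the first violation.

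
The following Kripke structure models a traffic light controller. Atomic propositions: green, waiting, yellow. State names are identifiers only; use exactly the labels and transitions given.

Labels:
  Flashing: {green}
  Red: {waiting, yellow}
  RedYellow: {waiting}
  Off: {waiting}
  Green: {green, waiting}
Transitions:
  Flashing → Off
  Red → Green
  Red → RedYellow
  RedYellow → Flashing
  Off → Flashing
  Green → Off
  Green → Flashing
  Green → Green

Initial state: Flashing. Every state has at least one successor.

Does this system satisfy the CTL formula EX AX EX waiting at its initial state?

Holds

States satisfying AX EX waiting: {RedYellow, Off}.
States satisfying EX AX EX waiting: {Flashing, Red, Green}.
Flashing ∈ Sat(EX AX EX waiting).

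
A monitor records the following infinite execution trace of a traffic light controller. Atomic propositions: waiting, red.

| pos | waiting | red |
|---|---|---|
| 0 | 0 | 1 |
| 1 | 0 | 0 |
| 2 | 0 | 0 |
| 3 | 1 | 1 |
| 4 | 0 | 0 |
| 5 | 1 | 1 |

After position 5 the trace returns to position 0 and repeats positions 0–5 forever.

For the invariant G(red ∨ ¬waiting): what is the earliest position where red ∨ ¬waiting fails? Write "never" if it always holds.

red ∨ ¬waiting holds at every position 0..5, and those are all the positions the trace ever visits, so the invariant G(red ∨ ¬waiting) is never violated.

never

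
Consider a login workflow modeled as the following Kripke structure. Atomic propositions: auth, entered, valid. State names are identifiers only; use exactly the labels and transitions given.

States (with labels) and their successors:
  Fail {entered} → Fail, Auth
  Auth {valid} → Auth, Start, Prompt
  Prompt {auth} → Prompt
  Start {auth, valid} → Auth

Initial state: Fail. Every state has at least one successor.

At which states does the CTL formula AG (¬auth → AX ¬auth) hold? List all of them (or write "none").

{Prompt}

States satisfying ¬auth → AX ¬auth: {Fail, Prompt, Start}.
States satisfying AG (¬auth → AX ¬auth): {Prompt}.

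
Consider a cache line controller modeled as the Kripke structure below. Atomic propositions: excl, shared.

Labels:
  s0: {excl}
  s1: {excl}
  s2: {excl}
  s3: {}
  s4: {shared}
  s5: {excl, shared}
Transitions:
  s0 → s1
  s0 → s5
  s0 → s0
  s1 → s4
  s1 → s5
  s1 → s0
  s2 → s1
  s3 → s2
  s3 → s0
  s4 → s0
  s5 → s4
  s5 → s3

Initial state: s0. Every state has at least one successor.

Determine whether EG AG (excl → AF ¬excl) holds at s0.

No

States satisfying AG (excl → AF ¬excl): ∅.
States satisfying EG AG (excl → AF ¬excl): ∅.
No suitable path/successor from s0 witnesses the formula.
s0 ∉ Sat(EG AG (excl → AF ¬excl)).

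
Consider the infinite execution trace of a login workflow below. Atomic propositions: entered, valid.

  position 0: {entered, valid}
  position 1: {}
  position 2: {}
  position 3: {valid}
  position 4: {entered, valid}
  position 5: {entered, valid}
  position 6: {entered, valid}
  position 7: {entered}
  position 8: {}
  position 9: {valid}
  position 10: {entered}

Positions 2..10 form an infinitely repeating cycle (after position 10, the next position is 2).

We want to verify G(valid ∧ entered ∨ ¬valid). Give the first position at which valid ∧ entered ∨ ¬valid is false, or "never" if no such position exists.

Check valid ∧ entered ∨ ¬valid at each position in order: 0 ✓, 1 ✓, 2 ✓.
At position 3 the labels are {valid}, so valid ∧ entered ∨ ¬valid is false there. This is the first violation.

3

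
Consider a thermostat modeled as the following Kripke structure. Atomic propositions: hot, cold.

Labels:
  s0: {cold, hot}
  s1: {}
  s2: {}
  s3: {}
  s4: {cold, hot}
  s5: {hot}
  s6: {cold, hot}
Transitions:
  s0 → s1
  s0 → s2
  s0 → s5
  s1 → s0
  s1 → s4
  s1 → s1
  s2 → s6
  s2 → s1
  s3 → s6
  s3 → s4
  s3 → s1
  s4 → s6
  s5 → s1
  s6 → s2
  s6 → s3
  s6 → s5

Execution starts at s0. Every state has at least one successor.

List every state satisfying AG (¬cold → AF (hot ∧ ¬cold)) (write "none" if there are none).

none

States satisfying ¬cold → AF (hot ∧ ¬cold): {s0, s4, s5, s6}.
States satisfying AG (¬cold → AF (hot ∧ ¬cold)): ∅.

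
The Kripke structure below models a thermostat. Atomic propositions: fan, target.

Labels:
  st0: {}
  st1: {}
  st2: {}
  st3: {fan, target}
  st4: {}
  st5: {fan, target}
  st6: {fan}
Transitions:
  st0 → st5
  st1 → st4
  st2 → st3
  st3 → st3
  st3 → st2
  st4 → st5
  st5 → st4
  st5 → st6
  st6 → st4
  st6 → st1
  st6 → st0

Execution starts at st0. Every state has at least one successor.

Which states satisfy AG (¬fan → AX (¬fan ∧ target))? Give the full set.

States satisfying ¬fan → AX (¬fan ∧ target): {st3, st5, st6}.
States satisfying AG (¬fan → AX (¬fan ∧ target)): ∅.

none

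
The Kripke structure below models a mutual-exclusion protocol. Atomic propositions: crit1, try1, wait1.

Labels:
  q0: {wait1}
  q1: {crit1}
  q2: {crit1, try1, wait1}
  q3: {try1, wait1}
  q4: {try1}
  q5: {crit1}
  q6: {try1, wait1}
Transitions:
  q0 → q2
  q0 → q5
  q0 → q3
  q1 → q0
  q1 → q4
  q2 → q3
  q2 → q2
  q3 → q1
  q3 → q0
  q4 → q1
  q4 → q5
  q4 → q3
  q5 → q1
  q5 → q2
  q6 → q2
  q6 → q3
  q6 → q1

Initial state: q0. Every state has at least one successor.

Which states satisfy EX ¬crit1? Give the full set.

{q0, q1, q2, q3, q4, q6}

States satisfying ¬crit1: {q0, q3, q4, q6}.
States satisfying EX ¬crit1: {q0, q1, q2, q3, q4, q6}.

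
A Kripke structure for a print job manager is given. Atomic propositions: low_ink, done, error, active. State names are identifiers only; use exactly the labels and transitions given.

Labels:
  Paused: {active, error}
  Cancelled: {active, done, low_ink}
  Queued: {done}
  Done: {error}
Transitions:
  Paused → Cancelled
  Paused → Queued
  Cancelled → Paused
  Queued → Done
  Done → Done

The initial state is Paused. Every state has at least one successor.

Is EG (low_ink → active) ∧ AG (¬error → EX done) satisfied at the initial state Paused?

Violated

States satisfying low_ink → active: {Paused, Cancelled, Queued, Done}.
States satisfying EG (low_ink → active): {Paused, Cancelled, Queued, Done}.
States satisfying ¬error → EX done: {Paused, Done}.
States satisfying AG (¬error → EX done): {Done}.
States satisfying EG (low_ink → active) ∧ AG (¬error → EX done): {Done}.
Paused ∉ Sat(EG (low_ink → active) ∧ AG (¬error → EX done)).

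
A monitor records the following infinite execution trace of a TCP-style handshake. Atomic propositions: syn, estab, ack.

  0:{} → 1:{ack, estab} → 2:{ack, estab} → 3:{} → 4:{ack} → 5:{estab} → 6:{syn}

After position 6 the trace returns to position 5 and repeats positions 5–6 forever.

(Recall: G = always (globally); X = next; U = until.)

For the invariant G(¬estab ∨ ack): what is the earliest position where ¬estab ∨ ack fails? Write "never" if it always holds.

Check ¬estab ∨ ack at each position in order: 0 ✓, 1 ✓, 2 ✓, 3 ✓, 4 ✓.
At position 5 the labels are {estab}, so ¬estab ∨ ack is false there. This is the first violation.

5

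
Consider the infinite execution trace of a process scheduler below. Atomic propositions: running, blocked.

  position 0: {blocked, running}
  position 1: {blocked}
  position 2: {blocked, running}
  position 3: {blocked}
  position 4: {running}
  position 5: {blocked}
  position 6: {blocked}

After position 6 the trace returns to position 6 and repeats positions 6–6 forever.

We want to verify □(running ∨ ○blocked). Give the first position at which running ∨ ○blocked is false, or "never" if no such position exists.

Check running ∨ ○blocked at each position in order: 0 ✓, 1 ✓, 2 ✓.
At position 3 the labels are {blocked} and the next position 4 has {running}, so running ∨ ○blocked is false there. This is the first violation.

3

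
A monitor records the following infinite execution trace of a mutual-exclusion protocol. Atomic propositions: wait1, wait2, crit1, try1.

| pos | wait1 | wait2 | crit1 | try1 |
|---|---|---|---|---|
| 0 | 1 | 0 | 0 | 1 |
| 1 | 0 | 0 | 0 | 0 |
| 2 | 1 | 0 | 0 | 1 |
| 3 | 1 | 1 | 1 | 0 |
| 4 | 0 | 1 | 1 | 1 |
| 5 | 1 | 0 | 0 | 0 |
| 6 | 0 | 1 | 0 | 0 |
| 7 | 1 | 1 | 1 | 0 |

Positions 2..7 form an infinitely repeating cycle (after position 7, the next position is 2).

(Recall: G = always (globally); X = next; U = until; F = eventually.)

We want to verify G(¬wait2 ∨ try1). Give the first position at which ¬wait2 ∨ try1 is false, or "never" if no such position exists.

3

Check ¬wait2 ∨ try1 at each position in order: 0 ✓, 1 ✓, 2 ✓.
At position 3 the labels are {crit1, wait1, wait2}, so ¬wait2 ∨ try1 is false there. This is the first violation.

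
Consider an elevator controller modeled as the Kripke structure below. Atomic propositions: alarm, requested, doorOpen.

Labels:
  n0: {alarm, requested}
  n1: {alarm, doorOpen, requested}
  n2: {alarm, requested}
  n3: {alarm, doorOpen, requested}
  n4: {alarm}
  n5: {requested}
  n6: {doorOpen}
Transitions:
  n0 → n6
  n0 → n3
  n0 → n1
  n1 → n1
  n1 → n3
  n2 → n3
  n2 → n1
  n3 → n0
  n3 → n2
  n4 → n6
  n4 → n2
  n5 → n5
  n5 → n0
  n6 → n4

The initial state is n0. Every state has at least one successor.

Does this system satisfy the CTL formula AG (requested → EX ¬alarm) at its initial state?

Violated

States satisfying requested → EX ¬alarm: {n0, n4, n5, n6}.
States satisfying AG (requested → EX ¬alarm): ∅.
n1 is reachable from n0 and violates requested → EX ¬alarm, so AG fails at n0.
n0 ∉ Sat(AG (requested → EX ¬alarm)).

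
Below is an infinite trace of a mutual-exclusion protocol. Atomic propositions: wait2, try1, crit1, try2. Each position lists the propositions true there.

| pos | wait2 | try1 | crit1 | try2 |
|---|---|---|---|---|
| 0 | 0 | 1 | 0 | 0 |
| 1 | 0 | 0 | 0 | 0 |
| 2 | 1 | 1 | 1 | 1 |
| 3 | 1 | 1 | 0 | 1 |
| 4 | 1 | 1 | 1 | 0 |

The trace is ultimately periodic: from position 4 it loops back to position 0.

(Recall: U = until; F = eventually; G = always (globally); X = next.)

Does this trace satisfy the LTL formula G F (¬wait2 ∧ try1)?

Holds

F (¬wait2 ∧ try1) holds at every position 0..4, and those are all positions ever visited, so G F (¬wait2 ∧ try1) holds.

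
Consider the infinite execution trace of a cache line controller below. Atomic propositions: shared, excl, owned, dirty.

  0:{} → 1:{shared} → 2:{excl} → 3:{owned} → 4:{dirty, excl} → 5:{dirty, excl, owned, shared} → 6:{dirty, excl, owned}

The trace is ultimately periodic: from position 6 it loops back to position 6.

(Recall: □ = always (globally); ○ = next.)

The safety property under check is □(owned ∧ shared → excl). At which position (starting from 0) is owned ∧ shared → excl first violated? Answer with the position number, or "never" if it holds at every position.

owned ∧ shared → excl holds at every position 0..6, and those are all the positions the trace ever visits, so the invariant □(owned ∧ shared → excl) is never violated.

never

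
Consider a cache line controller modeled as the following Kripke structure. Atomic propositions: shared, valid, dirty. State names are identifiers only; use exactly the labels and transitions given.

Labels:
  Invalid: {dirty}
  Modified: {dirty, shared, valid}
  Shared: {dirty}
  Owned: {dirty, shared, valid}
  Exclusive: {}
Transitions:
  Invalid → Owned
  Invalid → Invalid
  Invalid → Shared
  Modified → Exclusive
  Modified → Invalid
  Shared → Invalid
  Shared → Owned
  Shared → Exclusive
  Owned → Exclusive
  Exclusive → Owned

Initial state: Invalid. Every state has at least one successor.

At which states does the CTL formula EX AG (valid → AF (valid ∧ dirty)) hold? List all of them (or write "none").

States satisfying AG (valid → AF (valid ∧ dirty)): {Invalid, Modified, Shared, Owned, Exclusive}.
States satisfying EX AG (valid → AF (valid ∧ dirty)): {Invalid, Modified, Shared, Owned, Exclusive}.

{Invalid, Modified, Shared, Owned, Exclusive}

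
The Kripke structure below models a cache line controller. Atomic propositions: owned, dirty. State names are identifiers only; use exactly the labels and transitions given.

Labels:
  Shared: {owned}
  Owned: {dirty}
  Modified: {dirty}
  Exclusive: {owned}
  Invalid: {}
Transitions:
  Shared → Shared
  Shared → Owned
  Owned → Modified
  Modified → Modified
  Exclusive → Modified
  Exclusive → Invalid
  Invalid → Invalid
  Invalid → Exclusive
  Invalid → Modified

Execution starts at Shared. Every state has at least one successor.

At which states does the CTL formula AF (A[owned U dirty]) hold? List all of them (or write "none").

{Owned, Modified}

States satisfying A[owned U dirty]: {Owned, Modified}.
States satisfying AF (A[owned U dirty]): {Owned, Modified}.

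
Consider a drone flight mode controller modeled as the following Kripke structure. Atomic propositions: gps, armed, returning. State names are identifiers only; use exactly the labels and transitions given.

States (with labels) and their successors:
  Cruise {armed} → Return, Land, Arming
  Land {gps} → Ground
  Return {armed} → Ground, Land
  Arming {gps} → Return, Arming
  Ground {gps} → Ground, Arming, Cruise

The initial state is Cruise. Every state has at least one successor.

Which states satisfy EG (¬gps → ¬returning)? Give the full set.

States satisfying ¬gps → ¬returning: {Cruise, Land, Return, Arming, Ground}.
States satisfying EG (¬gps → ¬returning): {Cruise, Land, Return, Arming, Ground}.

{Cruise, Land, Return, Arming, Ground}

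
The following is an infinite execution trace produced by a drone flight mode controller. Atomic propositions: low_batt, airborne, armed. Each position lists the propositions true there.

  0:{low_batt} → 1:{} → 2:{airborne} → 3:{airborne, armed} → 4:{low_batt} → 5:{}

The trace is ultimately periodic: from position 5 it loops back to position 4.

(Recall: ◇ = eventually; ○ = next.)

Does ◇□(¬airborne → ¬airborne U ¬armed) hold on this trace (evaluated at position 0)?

□(¬airborne → ¬airborne U ¬armed) holds at position 0, which is reachable from 0, so ◇□(¬airborne → ¬airborne U ¬armed) holds.

Yes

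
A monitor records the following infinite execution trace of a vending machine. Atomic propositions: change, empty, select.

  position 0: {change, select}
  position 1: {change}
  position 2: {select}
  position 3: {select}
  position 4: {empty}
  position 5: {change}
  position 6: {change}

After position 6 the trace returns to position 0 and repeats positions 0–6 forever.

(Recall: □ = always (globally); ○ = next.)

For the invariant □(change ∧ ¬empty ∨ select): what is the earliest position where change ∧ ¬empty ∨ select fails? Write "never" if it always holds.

4

Check change ∧ ¬empty ∨ select at each position in order: 0 ✓, 1 ✓, 2 ✓, 3 ✓.
At position 4 the labels are {empty}, so change ∧ ¬empty ∨ select is false there. This is the first violation.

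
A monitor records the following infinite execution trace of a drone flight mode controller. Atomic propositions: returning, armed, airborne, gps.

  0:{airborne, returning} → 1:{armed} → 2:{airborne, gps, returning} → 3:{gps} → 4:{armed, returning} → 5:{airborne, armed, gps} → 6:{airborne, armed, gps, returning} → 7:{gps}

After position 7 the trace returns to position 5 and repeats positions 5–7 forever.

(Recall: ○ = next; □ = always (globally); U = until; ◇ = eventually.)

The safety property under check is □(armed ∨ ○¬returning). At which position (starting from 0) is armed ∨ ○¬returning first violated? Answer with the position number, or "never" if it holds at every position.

3

Check armed ∨ ○¬returning at each position in order: 0 ✓, 1 ✓, 2 ✓.
At position 3 the labels are {gps} and the next position 4 has {armed, returning}, so armed ∨ ○¬returning is false there. This is the first violation.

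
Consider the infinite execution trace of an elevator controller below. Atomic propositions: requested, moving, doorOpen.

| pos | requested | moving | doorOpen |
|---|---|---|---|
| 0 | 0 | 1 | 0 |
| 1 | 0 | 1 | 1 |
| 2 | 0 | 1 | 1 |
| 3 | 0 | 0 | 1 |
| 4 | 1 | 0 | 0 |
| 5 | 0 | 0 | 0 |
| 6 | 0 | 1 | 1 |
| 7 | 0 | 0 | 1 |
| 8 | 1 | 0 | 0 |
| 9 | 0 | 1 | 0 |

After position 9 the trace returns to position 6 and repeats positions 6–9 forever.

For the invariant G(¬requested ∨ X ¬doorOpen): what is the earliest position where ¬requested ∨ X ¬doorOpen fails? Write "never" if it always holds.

¬requested ∨ X ¬doorOpen holds at every position 0..9, and those are all the positions the trace ever visits, so the invariant G(¬requested ∨ X ¬doorOpen) is never violated.

never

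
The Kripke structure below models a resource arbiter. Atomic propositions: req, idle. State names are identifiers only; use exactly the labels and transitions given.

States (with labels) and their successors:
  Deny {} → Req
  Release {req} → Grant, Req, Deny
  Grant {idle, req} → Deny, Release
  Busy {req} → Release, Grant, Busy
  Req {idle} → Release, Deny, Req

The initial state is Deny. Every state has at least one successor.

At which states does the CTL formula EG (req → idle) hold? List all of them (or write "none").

{Deny, Grant, Req}

States satisfying req → idle: {Deny, Grant, Req}.
States satisfying EG (req → idle): {Deny, Grant, Req}.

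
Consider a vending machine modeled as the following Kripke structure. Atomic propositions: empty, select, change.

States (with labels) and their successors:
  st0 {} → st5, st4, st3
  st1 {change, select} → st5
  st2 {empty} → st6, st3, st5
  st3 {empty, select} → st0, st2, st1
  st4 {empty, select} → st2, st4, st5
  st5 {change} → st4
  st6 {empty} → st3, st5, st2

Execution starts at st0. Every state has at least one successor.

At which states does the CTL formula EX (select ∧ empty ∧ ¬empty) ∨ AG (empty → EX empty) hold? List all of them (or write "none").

{st0, st1, st2, st3, st4, st5, st6}

States satisfying select ∧ empty ∧ ¬empty: ∅.
States satisfying EX (select ∧ empty ∧ ¬empty): ∅.
States satisfying empty → EX empty: {st0, st1, st2, st3, st4, st5, st6}.
States satisfying AG (empty → EX empty): {st0, st1, st2, st3, st4, st5, st6}.
States satisfying EX (select ∧ empty ∧ ¬empty) ∨ AG (empty → EX empty): {st0, st1, st2, st3, st4, st5, st6}.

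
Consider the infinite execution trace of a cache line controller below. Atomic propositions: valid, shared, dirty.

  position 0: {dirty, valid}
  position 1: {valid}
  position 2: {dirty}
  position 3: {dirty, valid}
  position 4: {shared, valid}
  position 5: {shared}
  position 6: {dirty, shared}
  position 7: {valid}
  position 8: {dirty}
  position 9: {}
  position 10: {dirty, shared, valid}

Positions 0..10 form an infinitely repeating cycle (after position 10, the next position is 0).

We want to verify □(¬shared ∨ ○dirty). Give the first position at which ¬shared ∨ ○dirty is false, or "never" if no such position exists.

4

Check ¬shared ∨ ○dirty at each position in order: 0 ✓, 1 ✓, 2 ✓, 3 ✓.
At position 4 the labels are {shared, valid} and the next position 5 has {shared}, so ¬shared ∨ ○dirty is false there. This is the first violation.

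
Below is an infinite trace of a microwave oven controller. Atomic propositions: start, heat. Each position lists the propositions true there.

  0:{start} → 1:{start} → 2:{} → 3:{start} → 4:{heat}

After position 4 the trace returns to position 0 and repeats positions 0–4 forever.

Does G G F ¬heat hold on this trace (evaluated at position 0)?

G F ¬heat holds at every position 0..4, and those are all positions ever visited, so G G F ¬heat holds.

Yes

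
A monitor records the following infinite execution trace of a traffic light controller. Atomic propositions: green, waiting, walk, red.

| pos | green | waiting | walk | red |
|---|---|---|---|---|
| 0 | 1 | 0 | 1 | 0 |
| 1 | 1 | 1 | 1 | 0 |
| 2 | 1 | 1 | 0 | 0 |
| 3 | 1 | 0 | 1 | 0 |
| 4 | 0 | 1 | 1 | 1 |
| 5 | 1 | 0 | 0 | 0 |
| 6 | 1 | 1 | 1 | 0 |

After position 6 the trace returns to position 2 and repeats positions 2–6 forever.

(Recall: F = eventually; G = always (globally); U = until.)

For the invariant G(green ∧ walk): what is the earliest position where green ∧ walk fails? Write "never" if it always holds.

2

Check green ∧ walk at each position in order: 0 ✓, 1 ✓.
At position 2 the labels are {green, waiting}, so green ∧ walk is false there. This is the first violation.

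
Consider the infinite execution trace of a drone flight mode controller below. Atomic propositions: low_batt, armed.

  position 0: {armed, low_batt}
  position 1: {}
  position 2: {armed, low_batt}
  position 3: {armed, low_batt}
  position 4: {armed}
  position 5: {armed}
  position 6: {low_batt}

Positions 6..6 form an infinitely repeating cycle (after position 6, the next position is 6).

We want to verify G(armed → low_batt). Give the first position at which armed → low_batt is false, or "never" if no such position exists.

Check armed → low_batt at each position in order: 0 ✓, 1 ✓, 2 ✓, 3 ✓.
At position 4 the labels are {armed}, so armed → low_batt is false there. This is the first violation.

4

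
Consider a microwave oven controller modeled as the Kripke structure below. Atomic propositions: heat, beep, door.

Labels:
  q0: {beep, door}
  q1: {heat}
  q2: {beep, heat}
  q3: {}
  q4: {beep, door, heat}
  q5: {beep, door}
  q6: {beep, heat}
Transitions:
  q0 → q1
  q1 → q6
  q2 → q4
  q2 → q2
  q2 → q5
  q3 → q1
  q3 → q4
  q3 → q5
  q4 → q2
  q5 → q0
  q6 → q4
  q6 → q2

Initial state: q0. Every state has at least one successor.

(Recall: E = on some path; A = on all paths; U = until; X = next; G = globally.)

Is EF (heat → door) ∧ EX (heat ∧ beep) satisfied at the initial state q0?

Violated

States satisfying heat → door: {q0, q3, q4, q5}.
States satisfying EF (heat → door): {q0, q1, q2, q3, q4, q5, q6}.
States satisfying heat ∧ beep: {q2, q4, q6}.
States satisfying EX (heat ∧ beep): {q1, q2, q3, q4, q6}.
States satisfying EF (heat → door) ∧ EX (heat ∧ beep): {q1, q2, q3, q4, q6}.
q0 ∉ Sat(EF (heat → door) ∧ EX (heat ∧ beep)).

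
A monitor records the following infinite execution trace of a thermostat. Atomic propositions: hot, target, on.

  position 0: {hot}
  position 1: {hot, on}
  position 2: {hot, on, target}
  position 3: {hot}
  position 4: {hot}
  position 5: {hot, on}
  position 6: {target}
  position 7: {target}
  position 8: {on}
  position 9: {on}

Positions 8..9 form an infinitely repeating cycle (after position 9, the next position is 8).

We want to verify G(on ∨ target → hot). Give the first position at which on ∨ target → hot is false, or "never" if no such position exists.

6

Check on ∨ target → hot at each position in order: 0 ✓, 1 ✓, 2 ✓, 3 ✓, 4 ✓, 5 ✓.
At position 6 the labels are {target}, so on ∨ target → hot is false there. This is the first violation.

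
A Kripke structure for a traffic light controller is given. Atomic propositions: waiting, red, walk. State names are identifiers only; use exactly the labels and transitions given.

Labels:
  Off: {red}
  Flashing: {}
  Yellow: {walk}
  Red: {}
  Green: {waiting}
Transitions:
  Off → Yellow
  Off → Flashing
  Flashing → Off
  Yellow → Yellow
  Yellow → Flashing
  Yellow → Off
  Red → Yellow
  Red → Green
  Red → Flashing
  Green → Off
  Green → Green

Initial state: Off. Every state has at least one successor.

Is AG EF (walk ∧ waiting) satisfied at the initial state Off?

Violated

States satisfying EF (walk ∧ waiting): ∅.
States satisfying AG EF (walk ∧ waiting): ∅.
Flashing is reachable from Off and violates EF (walk ∧ waiting), so AG fails at Off.
Off ∉ Sat(AG EF (walk ∧ waiting)).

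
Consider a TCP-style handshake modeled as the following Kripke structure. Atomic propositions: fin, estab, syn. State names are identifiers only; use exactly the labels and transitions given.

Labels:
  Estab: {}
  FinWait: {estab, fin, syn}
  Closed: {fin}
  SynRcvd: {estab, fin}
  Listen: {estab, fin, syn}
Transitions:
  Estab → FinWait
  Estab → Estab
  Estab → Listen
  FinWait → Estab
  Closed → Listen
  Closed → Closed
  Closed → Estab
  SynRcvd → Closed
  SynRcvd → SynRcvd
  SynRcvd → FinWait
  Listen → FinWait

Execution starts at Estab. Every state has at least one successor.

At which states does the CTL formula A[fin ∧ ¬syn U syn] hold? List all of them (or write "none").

{FinWait, Listen}

States satisfying fin ∧ ¬syn: {Closed, SynRcvd}.
States satisfying syn: {FinWait, Listen}.
States satisfying A[fin ∧ ¬syn U syn]: {FinWait, Listen}.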